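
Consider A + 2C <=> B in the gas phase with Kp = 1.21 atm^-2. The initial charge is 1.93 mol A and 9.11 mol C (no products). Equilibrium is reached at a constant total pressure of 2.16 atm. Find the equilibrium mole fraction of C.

y_C = 0.761

Basis: 1.93 mol A initially; let X = conversion of A. Extent ξ = 1.93X.
Species balance: n_A = 1.93 − 1.93X; n_C = 9.11 − 3.86X; n_B = 1.93X.
Total moles n_T = 11 − 3.86X.
Mole fractions y_i = n_i/n_T; Kp = p_B / (p_A p_C^2) with p_i = y_i·P.
This yields a degree-3 equation in X; solving on (0,1), X = 0.766.
Then n_C = 6.15, n_T = 8.08, so y_C = 0.761.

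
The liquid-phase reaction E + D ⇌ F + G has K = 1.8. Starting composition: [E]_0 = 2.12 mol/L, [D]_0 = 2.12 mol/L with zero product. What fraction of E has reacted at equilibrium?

X = 0.573

Let X = conversion of E; extent ξ = 2.12·X mol/L.
Concentrations: [E] = 2.12 − 2.12X; [D] = 2.12 − 2.12X; [F] = 2.12X; [G] = 2.12X.
K = [F] [G] / ([E] [D]).
This equals 1.8 at X = 0.573 (the root in 0 < X < 1).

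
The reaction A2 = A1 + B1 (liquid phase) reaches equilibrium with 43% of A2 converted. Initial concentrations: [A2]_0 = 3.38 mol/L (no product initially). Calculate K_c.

Let X = conversion of A2.
Concentrations: [A2] = 3.38 − 3.38X; [A1] = 3.38X; [B1] = 3.38X.
At X = 0.43: [A2] = 1.93, [A1] = 1.45, [B1] = 1.45.
K_c = [A1] [B1] / ([A2]) = 1.1 mol/L.

K_c = 1.1 mol/L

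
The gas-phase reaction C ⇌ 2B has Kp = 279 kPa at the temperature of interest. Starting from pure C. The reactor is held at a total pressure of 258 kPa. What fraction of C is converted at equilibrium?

X = 0.461

Take 1 mol C as basis and let X be its fractional conversion, so ξ = X.
At extent ξ: n_C = 1 − X; n_B = 2X.
Total moles n_T = 1 + X.
y_i = n_i/n_T, p_i = y_i·P. Kp = p_B^2 / (p_C).
Setting this equal to 279 kPa and taking the physical root (0 < X < 1) gives X = 0.461.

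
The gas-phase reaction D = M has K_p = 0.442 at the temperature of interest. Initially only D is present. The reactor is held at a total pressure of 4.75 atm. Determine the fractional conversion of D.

X = 0.307

Basis: 1 mol D initially; let X = conversion of D. Extent ξ = X.
Species balance: n_D = 1 − X; n_M = X.
Since Δν = 0, n_T = 1 throughout.
Mole fractions y_i = n_i/n_T; K_p = p_M / (p_D) with p_i = y_i·P.
Setting this equal to 0.442 and taking the physical root (0 < X < 1) gives X = 0.307.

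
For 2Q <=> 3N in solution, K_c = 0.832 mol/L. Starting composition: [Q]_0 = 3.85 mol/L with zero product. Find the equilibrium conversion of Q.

X = 0.312

Let X = conversion of Q; extent ξ = 3.85X/2 mol/L.
Concentrations: [Q] = 3.85 − 3.85X; [N] = 5.78X.
K_c = [N]^3 / ([Q]^2).
Equating to 0.832 mol/L: the physical root is X = 0.312.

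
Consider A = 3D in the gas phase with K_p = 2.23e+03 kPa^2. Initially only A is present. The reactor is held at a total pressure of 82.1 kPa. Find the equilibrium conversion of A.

X = 0.278

Let X = conversion of A (basis 1 mol A); extent of reaction ξ = X.
Moles: n_A = 1 − X; n_D = 3X.
Summing: n_T = 1 + 2X.
y_i = n_i/n_T, p_i = y_i·P. K_p = p_D^3 / (p_A).
This yields a degree-3 equation in X; solving on (0,1), X = 0.278.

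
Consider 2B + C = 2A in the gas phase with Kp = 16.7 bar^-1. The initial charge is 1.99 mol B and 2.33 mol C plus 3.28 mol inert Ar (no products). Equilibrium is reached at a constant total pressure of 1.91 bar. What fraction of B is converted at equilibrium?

Take 1.99 mol B as basis and let X be its fractional conversion, so ξ = 0.995X.
At extent ξ: n_B = 1.99 − 1.99X; n_C = 2.33 − 0.995X; n_A = 1.99X; n_I = 3.28 (inert).
Total moles n_T = 7.6 − 0.995X.
y_i = n_i/n_T, p_i = y_i·P. Kp = p_A^2 / (p_B^2 p_C).
Setting this equal to 16.7 bar^-1 and taking the physical root (0 < X < 1) gives X = 0.732.

X = 0.732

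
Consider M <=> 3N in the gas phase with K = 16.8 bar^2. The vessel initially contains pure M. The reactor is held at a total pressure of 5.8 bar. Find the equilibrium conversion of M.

Take 1 mol M as basis and let X be its fractional conversion, so ξ = X.
Mole table: n_M = 1 − X; n_N = 3X.
Summing: n_T = 1 + 2X.
Mole fractions y_i = n_i/n_T; K = p_N^3 / (p_M) with p_i = y_i·P.
Equating to 16.8 bar^2 and solving on 0 < X < 1: X = 0.324.

X = 0.324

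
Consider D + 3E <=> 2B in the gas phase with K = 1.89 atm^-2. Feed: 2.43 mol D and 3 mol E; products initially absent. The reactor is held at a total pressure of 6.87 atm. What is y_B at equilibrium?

Take 3 mol E as basis and let X be its fractional conversion, so ξ = X.
Species balance: n_D = 2.43 − X; n_E = 3 − 3X; n_B = 2X.
Summing: n_T = 5.43 − 2X.
y_i = n_i/n_T, p_i = y_i·P. K = p_B^2 / (p_D p_E^3).
Equating to 1.89 atm^-2 and solving on 0 < X < 1: X = 0.789.
Then n_B = 1.58, n_T = 3.85, so y_B = 0.410.

y_B = 0.410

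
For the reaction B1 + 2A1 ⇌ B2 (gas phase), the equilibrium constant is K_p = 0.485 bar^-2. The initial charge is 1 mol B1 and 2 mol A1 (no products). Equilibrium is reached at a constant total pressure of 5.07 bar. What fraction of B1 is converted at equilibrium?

Take 1 mol B1 as basis and let X be its fractional conversion, so ξ = X.
Moles: n_B1 = 1 − X; n_A1 = 2 − 2X; n_B2 = X.
Total moles n_T = 3 − 2X.
With p_i = (n_i/n_T)P, K_p = p_B2 / (p_B1 p_A1^2).
Setting this equal to 0.485 bar^-2 and taking the physical root (0 < X < 1) gives X = 0.666.

X = 0.666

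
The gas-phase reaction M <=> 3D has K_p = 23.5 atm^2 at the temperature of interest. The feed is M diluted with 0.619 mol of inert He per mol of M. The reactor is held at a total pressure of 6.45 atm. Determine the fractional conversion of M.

X = 0.419

Take 1 mol M as basis and let X be its fractional conversion, so ξ = X.
Mole table: n_M = 1 − X; n_D = 3X; n_I = 0.619 (inert).
Summing: n_T = 1.62 + 2X.
With p_i = (n_i/n_T)P, K_p = p_D^3 / (p_M).
This yields a degree-3 equation in X; solving on (0,1), X = 0.419.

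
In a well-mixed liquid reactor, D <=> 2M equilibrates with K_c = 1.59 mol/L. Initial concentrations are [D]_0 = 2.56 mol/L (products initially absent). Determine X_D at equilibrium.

X = 0.324

Let X = conversion of D; extent ξ = 2.56·X mol/L.
Concentrations: [D] = 2.56 − 2.56X; [M] = 5.12X.
K_c = [M]^2 / ([D]).
Setting equal to 1.59 and solving for X on (0,1) gives X = 0.324.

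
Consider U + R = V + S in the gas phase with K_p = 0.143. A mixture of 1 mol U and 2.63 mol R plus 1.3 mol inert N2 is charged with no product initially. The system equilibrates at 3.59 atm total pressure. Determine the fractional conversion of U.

Take 1 mol U as basis and let X be its fractional conversion, so ξ = X.
Moles: n_U = 1 − X; n_R = 2.63 − X; n_V = X; n_S = X; n_I = 1.3 (inert).
n_T stays at 4.93 (no change in mole number).
With p_i = (n_i/n_T)P, K_p = p_V p_S / (p_U p_R).
Substituting and setting equal to 0.143 gives a polynomial in X; the root in (0,1) is X = 0.426.

X = 0.426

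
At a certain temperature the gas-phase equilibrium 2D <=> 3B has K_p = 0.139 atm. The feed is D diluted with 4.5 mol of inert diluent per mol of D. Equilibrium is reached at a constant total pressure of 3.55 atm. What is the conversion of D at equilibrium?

X = 0.314

Take 1 mol D as basis and let X be its fractional conversion, so ξ = 0.5X.
At extent ξ: n_D = 1 − X; n_B = 1.5X; n_I = 4.5 (inert).
Summing: n_T = 5.5 + 0.5X.
With p_i = (n_i/n_T)P, K_p = p_B^3 / (p_D^2).
Equating to 0.139 atm and solving on 0 < X < 1: X = 0.314.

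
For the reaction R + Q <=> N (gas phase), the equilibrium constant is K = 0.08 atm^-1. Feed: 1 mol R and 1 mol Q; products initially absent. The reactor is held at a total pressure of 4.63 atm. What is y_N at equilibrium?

Take 1 mol R as basis and let X be its fractional conversion, so ξ = X.
Species balance: n_R = 1 − X; n_Q = 1 − X; n_N = X.
n_T = Σnᵢ = 2 − X.
With p_i = (n_i/n_T)P, K = p_N / (p_R p_Q).
Setting this equal to 0.08 atm^-1 and taking the physical root (0 < X < 1) gives X = 0.146.
Then n_N = 0.146, n_T = 1.85, so y_N = 0.079.

y_N = 0.079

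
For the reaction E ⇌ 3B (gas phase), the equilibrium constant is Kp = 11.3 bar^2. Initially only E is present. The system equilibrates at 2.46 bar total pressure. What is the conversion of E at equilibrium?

X = 0.517

Take 1 mol E as basis and let X be its fractional conversion, so ξ = X.
Mole table: n_E = 1 − X; n_B = 3X.
Total moles n_T = 1 + 2X.
Mole fractions y_i = n_i/n_T; Kp = p_B^3 / (p_E) with p_i = y_i·P.
This yields a degree-3 equation in X; solving on (0,1), X = 0.517.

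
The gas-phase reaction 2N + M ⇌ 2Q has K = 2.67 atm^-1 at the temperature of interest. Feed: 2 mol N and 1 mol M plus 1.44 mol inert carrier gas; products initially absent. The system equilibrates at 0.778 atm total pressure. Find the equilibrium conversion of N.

Take 2 mol N as basis and let X be its fractional conversion, so ξ = X.
Species balance: n_N = 2 − 2X; n_M = 1 − X; n_Q = 2X; n_I = 1.44 (inert).
Total moles n_T = 4.44 − X.
Mole fractions y_i = n_i/n_T; K = p_Q^2 / (p_N^2 p_M) with p_i = y_i·P.
Equating to 2.67 atm^-1 and solving on 0 < X < 1: X = 0.363.

X = 0.363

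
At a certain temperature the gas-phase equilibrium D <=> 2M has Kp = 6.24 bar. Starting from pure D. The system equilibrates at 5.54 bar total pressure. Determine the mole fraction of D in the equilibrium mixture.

Let X = conversion of D (basis 1 mol D); extent of reaction ξ = X.
Mole table: n_D = 1 − X; n_M = 2X.
Summing: n_T = 1 + X.
Mole fractions y_i = n_i/n_T; Kp = p_M^2 / (p_D) with p_i = y_i·P.
Substituting and setting equal to 6.24 bar gives a polynomial in X; the root in (0,1) is X = 0.469.
Then n_D = 0.531, n_T = 1.47, so y_D = 0.362.

y_D = 0.362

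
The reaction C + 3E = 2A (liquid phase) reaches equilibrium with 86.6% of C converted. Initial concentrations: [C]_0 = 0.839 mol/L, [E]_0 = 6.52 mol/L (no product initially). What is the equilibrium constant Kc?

Let X = conversion of C.
Concentrations: [C] = 0.839 − 0.839X; [E] = 6.52 − 2.52X; [A] = 1.68X.
At X = 0.866: [C] = 0.112, [E] = 4.34, [A] = 1.45.
Kc = [A]^2 / ([C] [E]^3) = 0.23 (mol/L)^-2.

Kc = 0.23 (mol/L)^-2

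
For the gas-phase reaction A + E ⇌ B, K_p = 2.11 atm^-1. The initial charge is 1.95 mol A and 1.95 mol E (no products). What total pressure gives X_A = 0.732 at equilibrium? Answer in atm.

Let X = conversion of A (basis 1.95 mol A); extent of reaction ξ = 1.95X.
Moles: n_A = 1.95 − 1.95X; n_E = 1.95 − 1.95X; n_B = 1.95X.
Summing: n_T = 3.9 − 1.95X.
K_p = p_B / (p_A p_E) with p_i = (n_i/n_T)·P.
At X = 0.732: the mole-fraction product g(X) = Π y_i^ν_i = 12.92. Since K_p = g(X)·P^{-1}, P = (g/K_p)^(1/1) = (12.92/2.11)^(1/1) = 6.12 atm.

P = 6.12 atm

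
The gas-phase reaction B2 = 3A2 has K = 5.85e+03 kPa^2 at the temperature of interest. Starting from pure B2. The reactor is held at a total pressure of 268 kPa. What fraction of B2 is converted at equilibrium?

Basis: 1 mol B2 initially; let X = conversion of B2. Extent ξ = X.
At extent ξ: n_B2 = 1 − X; n_A2 = 3X.
Summing: n_T = 1 + 2X.
y_i = n_i/n_T, p_i = y_i·P. K = p_A2^3 / (p_B2).
Substituting and setting equal to 5.85e+03 kPa^2 gives a polynomial in X; the root in (0,1) is X = 0.165.

X = 0.165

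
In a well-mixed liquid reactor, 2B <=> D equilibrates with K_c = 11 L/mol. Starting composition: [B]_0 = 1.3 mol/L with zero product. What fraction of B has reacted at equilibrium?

Let X = conversion of B; extent ξ = 1.3X/2 mol/L.
Concentrations: [B] = 1.3 − 1.3X; [D] = 0.65X.
K_c = [D] / ([B]^2).
This equals 11 at X = 0.830 (the root in 0 < X < 1).

X = 0.830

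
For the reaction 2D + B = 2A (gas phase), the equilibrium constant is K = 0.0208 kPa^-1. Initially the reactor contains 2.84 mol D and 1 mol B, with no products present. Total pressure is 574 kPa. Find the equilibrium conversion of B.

X = 0.721

Take 1 mol B as basis and let X be its fractional conversion, so ξ = X.
At extent ξ: n_D = 2.84 − 2X; n_B = 1 − X; n_A = 2X.
Total moles n_T = 3.84 − X.
With p_i = (n_i/n_T)P, K = p_A^2 / (p_D^2 p_B).
This yields a degree-3 equation in X; solving on (0,1), X = 0.721.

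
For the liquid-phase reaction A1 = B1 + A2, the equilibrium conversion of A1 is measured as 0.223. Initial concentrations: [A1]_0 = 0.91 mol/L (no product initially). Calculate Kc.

Kc = 0.0582 mol/L

Let X = conversion of A1.
Concentrations: [A1] = 0.91 − 0.91X; [B1] = 0.91X; [A2] = 0.91X.
At X = 0.223: [A1] = 0.707, [B1] = 0.203, [A2] = 0.203.
Kc = [B1] [A2] / ([A1]) = 0.0582 mol/L.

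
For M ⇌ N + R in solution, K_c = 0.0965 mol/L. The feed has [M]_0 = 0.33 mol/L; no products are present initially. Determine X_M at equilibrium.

X = 0.414

Let X = conversion of M; extent ξ = 0.33·X mol/L.
Concentrations: [M] = 0.33 − 0.33X; [N] = 0.33X; [R] = 0.33X.
K_c = [N] [R] / ([M]).
Setting equal to 0.0965 and solving for X on (0,1) gives X = 0.414.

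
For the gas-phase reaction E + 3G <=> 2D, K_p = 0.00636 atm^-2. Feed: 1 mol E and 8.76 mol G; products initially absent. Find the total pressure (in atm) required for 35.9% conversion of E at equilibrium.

P = 4.77 atm

Basis: 1 mol E initially; let X = conversion of E. Extent ξ = X.
At extent ξ: n_E = 1 − X; n_G = 8.76 − 3X; n_D = 2X.
n_T = Σnᵢ = 9.76 − 2X.
K_p = p_D^2 / (p_E p_G^3) with p_i = (n_i/n_T)·P.
At X = 0.359: the mole-fraction product g(X) = Π y_i^ν_i = 0.145. Since K_p = g(X)·P^{-2}, P = (g/K_p)^(1/2) = (0.145/0.00636)^(1/2) = 4.77 atm.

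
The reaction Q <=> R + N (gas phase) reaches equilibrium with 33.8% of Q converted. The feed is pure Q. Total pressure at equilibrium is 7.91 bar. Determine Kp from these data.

Kp = 1.02 bar

Basis: 1 mol Q initially; let X = conversion of Q. Extent ξ = X.
Moles: n_Q = 1 − X; n_R = X; n_N = X.
Total moles n_T = 1 + X.
At X = 0.338: n_Q = 0.662, n_R = 0.338, n_N = 0.338, n_T = 1.34.
p_i = (n_i/n_T)·P. Kp = p_R p_N / (p_Q) = 1.02 bar.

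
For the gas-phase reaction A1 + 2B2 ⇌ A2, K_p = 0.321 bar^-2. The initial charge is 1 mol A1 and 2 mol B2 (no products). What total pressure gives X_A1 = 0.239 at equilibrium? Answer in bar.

Basis: 1 mol A1 initially; let X = conversion of A1. Extent ξ = X.
At extent ξ: n_A1 = 1 − X; n_B2 = 2 − 2X; n_A2 = X.
n_T = Σnᵢ = 3 − 2X.
K_p = p_A2 / (p_A1 p_B2^2) with p_i = (n_i/n_T)·P.
At X = 0.239: the mole-fraction product g(X) = Π y_i^ν_i = 0.8623. Since K_p = g(X)·P^{-2}, P = (g/K_p)^(1/2) = (0.8623/0.321)^(1/2) = 1.64 bar.

P = 1.64 bar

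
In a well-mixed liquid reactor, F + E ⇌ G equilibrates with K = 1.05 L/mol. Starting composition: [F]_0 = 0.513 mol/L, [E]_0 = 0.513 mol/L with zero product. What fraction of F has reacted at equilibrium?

Let X = conversion of F; extent ξ = 0.513·X mol/L.
Concentrations: [F] = 0.513 − 0.513X; [E] = 0.513 − 0.513X; [G] = 0.513X.
K = [G] / ([F] [E]).
This equals 1.05 at X = 0.280 (the root in 0 < X < 1).

X = 0.280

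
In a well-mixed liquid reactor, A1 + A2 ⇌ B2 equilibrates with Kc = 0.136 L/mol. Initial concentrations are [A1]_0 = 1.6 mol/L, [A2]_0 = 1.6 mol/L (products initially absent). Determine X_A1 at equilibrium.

Let X = conversion of A1; extent ξ = 1.6·X mol/L.
Concentrations: [A1] = 1.6 − 1.6X; [A2] = 1.6 − 1.6X; [B2] = 1.6X.
Kc = [B2] / ([A1] [A2]).
Solving Kc = 0.136 for X ∈ (0,1): X = 0.155.

X = 0.155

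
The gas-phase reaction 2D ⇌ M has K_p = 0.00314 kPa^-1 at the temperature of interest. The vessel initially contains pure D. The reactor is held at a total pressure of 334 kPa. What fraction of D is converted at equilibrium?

X = 0.561

Let X = conversion of D (basis 1 mol D); extent of reaction ξ = 0.5X.
Species balance: n_D = 1 − X; n_M = 0.5X.
Total moles n_T = 1 − 0.5X.
Mole fractions y_i = n_i/n_T; K_p = p_M / (p_D^2) with p_i = y_i·P.
This yields a degree-2 equation in X; solving on (0,1), X = 0.561.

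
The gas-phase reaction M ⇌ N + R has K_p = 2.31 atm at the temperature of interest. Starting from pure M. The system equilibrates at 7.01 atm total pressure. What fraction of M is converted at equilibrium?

Let X = conversion of M (basis 1 mol M); extent of reaction ξ = X.
At extent ξ: n_M = 1 − X; n_N = X; n_R = X.
n_T = Σnᵢ = 1 + X.
Mole fractions y_i = n_i/n_T; K_p = p_N p_R / (p_M) with p_i = y_i·P.
Setting this equal to 2.31 atm and taking the physical root (0 < X < 1) gives X = 0.498.

X = 0.498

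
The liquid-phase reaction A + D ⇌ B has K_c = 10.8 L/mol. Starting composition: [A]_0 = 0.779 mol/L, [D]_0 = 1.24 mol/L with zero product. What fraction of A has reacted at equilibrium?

Let X = conversion of A; extent ξ = 0.779·X mol/L.
Concentrations: [A] = 0.779 − 0.779X; [D] = 1.24 − 0.779X; [B] = 0.779X.
K_c = [B] / ([A] [D]).
This equals 10.8 at X = 0.860 (the root in 0 < X < 1).

X = 0.860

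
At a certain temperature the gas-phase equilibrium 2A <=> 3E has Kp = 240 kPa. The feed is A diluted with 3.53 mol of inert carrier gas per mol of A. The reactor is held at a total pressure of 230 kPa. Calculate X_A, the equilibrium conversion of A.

Basis: 1 mol A initially; let X = conversion of A. Extent ξ = 0.5X.
Moles: n_A = 1 − X; n_E = 1.5X; n_I = 3.53 (inert).
Total moles n_T = 4.53 + 0.5X.
With p_i = (n_i/n_T)P, Kp = p_E^3 / (p_A^2).
Setting this equal to 240 kPa and taking the physical root (0 < X < 1) gives X = 0.610.

X = 0.610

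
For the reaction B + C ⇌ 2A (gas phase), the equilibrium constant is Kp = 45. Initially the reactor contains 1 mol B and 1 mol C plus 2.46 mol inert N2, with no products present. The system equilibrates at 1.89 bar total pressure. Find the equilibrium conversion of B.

X = 0.770

Let X = conversion of B (basis 1 mol B); extent of reaction ξ = X.
Moles: n_B = 1 − X; n_C = 1 − X; n_A = 2X; n_I = 2.46 (inert).
Total moles n_T = 4.46 (Δν = 0, constant).
With p_i = (n_i/n_T)P, Kp = p_A^2 / (p_B p_C).
Equating to 45 and solving on 0 < X < 1: X = 0.770.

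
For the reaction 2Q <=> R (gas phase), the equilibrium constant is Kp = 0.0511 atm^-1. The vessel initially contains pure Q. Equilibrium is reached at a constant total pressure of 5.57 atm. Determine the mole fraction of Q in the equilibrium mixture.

Let X = conversion of Q (basis 1 mol Q); extent of reaction ξ = 0.5X.
Mole table: n_Q = 1 − X; n_R = 0.5X.
n_T = Σnᵢ = 1 − 0.5X.
With p_i = (n_i/n_T)P, Kp = p_R / (p_Q^2).
Setting this equal to 0.0511 atm^-1 and taking the physical root (0 < X < 1) gives X = 0.316.
Then n_Q = 0.684, n_T = 0.842, so y_Q = 0.812.

y_Q = 0.812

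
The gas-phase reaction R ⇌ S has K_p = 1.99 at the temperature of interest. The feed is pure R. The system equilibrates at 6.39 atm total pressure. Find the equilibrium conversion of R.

X = 0.666

Take 1 mol R as basis and let X be its fractional conversion, so ξ = X.
At extent ξ: n_R = 1 − X; n_S = X.
Since Δν = 0, n_T = 1 throughout.
With p_i = (n_i/n_T)P, K_p = p_S / (p_R).
Substituting and setting equal to 1.99 gives a polynomial in X; the root in (0,1) is X = 0.666.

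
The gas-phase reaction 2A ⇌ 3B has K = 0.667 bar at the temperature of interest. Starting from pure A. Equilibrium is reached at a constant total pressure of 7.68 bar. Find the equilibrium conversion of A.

Basis: 1 mol A initially; let X = conversion of A. Extent ξ = 0.5X.
Species balance: n_A = 1 − X; n_B = 1.5X.
n_T = Σnᵢ = 1 + 0.5X.
With p_i = (n_i/n_T)P, K = p_B^3 / (p_A^2).
Substituting and setting equal to 0.667 bar gives a polynomial in X; the root in (0,1) is X = 0.253.

X = 0.253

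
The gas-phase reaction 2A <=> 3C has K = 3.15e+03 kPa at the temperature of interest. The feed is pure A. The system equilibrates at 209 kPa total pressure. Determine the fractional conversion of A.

Basis: 1 mol A initially; let X = conversion of A. Extent ξ = 0.5X.
Moles: n_A = 1 − X; n_C = 1.5X.
Summing: n_T = 1 + 0.5X.
With p_i = (n_i/n_T)P, K = p_C^3 / (p_A^2).
Setting this equal to 3.15e+03 kPa and taking the physical root (0 < X < 1) gives X = 0.742.

X = 0.742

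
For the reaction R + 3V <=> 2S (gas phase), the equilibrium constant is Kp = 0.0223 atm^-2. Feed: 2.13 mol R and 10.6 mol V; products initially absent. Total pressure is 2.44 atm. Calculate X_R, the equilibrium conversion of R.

Let X = conversion of R (basis 2.13 mol R); extent of reaction ξ = 2.13X.
Moles: n_R = 2.13 − 2.13X; n_V = 10.6 − 6.39X; n_S = 4.26X.
Total moles n_T = 12.7 − 4.26X.
Mole fractions y_i = n_i/n_T; Kp = p_S^2 / (p_R p_V^3) with p_i = y_i·P.
Substituting and setting equal to 0.0223 atm^-2 gives a polynomial in X; the root in (0,1) is X = 0.250.

X = 0.250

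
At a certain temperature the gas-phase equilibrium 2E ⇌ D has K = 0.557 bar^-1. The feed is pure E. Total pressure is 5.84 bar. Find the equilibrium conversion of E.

X = 0.733

Take 1 mol E as basis and let X be its fractional conversion, so ξ = 0.5X.
At extent ξ: n_E = 1 − X; n_D = 0.5X.
n_T = Σnᵢ = 1 − 0.5X.
Mole fractions y_i = n_i/n_T; K = p_D / (p_E^2) with p_i = y_i·P.
Substituting and setting equal to 0.557 bar^-1 gives a polynomial in X; the root in (0,1) is X = 0.733.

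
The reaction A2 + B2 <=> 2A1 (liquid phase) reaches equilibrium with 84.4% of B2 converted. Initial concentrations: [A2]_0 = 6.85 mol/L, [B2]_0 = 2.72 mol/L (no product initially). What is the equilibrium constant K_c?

Let X = conversion of B2.
Concentrations: [A2] = 6.85 − 2.72X; [B2] = 2.72 − 2.72X; [A1] = 5.44X.
At X = 0.844: [A2] = 4.55, [B2] = 0.424, [A1] = 4.59.
K_c = [A1]^2 / ([A2] [B2]) = 10.9.

K_c = 10.9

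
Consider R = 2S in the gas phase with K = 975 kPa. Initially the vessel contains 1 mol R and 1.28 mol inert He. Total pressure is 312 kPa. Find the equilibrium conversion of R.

Take 1 mol R as basis and let X be its fractional conversion, so ξ = X.
At extent ξ: n_R = 1 − X; n_S = 2X; n_I = 1.28 (inert).
Total moles n_T = 2.28 + X.
Mole fractions y_i = n_i/n_T; K = p_S^2 / (p_R) with p_i = y_i·P.
Equating to 975 kPa and solving on 0 < X < 1: X = 0.758.

X = 0.758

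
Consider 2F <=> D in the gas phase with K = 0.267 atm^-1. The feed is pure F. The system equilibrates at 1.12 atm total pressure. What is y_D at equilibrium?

y_D = 0.194

Take 1 mol F as basis and let X be its fractional conversion, so ξ = 0.5X.
Species balance: n_F = 1 − X; n_D = 0.5X.
Total moles n_T = 1 − 0.5X.
y_i = n_i/n_T, p_i = y_i·P. K = p_D / (p_F^2).
Equating to 0.267 atm^-1 and solving on 0 < X < 1: X = 0.325.
Then n_D = 0.163, n_T = 0.837, so y_D = 0.194.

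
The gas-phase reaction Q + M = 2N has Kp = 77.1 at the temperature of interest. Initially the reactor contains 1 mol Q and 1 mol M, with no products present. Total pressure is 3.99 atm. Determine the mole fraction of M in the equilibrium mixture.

y_M = 0.093

Take 1 mol Q as basis and let X be its fractional conversion, so ξ = X.
Moles: n_Q = 1 − X; n_M = 1 − X; n_N = 2X.
Since Δν = 0, n_T = 2 throughout.
y_i = n_i/n_T, p_i = y_i·P. Kp = p_N^2 / (p_Q p_M).
This yields a degree-2 equation in X; solving on (0,1), X = 0.814.
Then n_M = 0.186, n_T = 2, so y_M = 0.093.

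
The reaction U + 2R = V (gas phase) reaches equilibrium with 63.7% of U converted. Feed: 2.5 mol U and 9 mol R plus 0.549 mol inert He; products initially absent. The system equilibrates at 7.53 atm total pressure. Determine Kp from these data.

Kp = 0.0719 atm^-2

Take 2.5 mol U as basis and let X be its fractional conversion, so ξ = 2.5X.
Moles: n_U = 2.5 − 2.5X; n_R = 9 − 5X; n_V = 2.5X; n_I = 0.549 (inert).
n_T = Σnᵢ = 12 − 5X.
At X = 0.637: n_U = 0.907, n_R = 5.81, n_V = 1.59, n_T = 8.86.
p_i = (n_i/n_T)·P. Kp = p_V / (p_U p_R^2) = 0.0719 atm^-2.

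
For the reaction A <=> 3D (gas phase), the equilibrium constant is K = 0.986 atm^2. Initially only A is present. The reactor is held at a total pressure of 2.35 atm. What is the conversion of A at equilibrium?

Take 1 mol A as basis and let X be its fractional conversion, so ξ = X.
Mole table: n_A = 1 − X; n_D = 3X.
Summing: n_T = 1 + 2X.
Mole fractions y_i = n_i/n_T; K = p_D^3 / (p_A) with p_i = y_i·P.
Setting this equal to 0.986 atm^2 and taking the physical root (0 < X < 1) gives X = 0.220.

X = 0.220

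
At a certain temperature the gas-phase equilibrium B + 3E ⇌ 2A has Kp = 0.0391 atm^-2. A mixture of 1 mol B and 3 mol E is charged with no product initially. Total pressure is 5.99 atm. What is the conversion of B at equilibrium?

X = 0.372

Take 1 mol B as basis and let X be its fractional conversion, so ξ = X.
At extent ξ: n_B = 1 − X; n_E = 3 − 3X; n_A = 2X.
Total moles n_T = 4 − 2X.
y_i = n_i/n_T, p_i = y_i·P. Kp = p_A^2 / (p_B p_E^3).
Equating to 0.0391 atm^-2 and solving on 0 < X < 1: X = 0.372.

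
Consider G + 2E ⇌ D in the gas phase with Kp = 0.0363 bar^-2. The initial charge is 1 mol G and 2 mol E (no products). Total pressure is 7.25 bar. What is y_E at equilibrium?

y_E = 0.557

Basis: 1 mol G initially; let X = conversion of G. Extent ξ = X.
Moles: n_G = 1 − X; n_E = 2 − 2X; n_D = X.
n_T = Σnᵢ = 3 − 2X.
Mole fractions y_i = n_i/n_T; Kp = p_D / (p_G p_E^2) with p_i = y_i·P.
This yields a degree-3 equation in X; solving on (0,1), X = 0.372.
Then n_E = 1.26, n_T = 2.26, so y_E = 0.557.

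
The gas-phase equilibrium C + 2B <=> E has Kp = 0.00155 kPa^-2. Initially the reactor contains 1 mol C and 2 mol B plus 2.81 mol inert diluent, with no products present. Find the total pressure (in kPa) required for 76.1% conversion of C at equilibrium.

Basis: 1 mol C initially; let X = conversion of C. Extent ξ = X.
Species balance: n_C = 1 − X; n_B = 2 − 2X; n_E = X; n_I = 2.81 (inert).
Total moles n_T = 5.81 − 2X.
Kp = p_E / (p_C p_B^2) with p_i = (n_i/n_T)·P.
At X = 0.761: the mole-fraction product g(X) = Π y_i^ν_i = 256.2. Since Kp = g(X)·P^{-2}, P = (g/Kp)^(1/2) = (256.2/0.00155)^(1/2) = 407 kPa.

P = 407 kPa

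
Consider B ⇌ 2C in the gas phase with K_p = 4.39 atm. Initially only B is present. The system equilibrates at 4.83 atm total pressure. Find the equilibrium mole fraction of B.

y_B = 0.398

Basis: 1 mol B initially; let X = conversion of B. Extent ξ = X.
Species balance: n_B = 1 − X; n_C = 2X.
Total moles n_T = 1 + X.
With p_i = (n_i/n_T)P, K_p = p_C^2 / (p_B).
Setting this equal to 4.39 atm and taking the physical root (0 < X < 1) gives X = 0.430.
Then n_B = 0.57, n_T = 1.43, so y_B = 0.398.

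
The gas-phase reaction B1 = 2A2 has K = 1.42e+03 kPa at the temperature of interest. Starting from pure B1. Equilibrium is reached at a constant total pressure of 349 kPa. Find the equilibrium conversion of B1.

X = 0.710

Take 1 mol B1 as basis and let X be its fractional conversion, so ξ = X.
Mole table: n_B1 = 1 − X; n_A2 = 2X.
Summing: n_T = 1 + X.
Mole fractions y_i = n_i/n_T; K = p_A2^2 / (p_B1) with p_i = y_i·P.
Substituting and setting equal to 1.42e+03 kPa gives a polynomial in X; the root in (0,1) is X = 0.710.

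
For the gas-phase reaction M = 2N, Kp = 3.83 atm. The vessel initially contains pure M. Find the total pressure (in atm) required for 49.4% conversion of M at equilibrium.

P = 2.97 atm

Basis: 1 mol M initially; let X = conversion of M. Extent ξ = X.
Moles: n_M = 1 − X; n_N = 2X.
Total moles n_T = 1 + X.
Kp = p_N^2 / (p_M) with p_i = (n_i/n_T)·P.
At X = 0.494: the mole-fraction product g(X) = Π y_i^ν_i = 1.291. Since Kp = g(X)·P^{1}, P = (Kp/g)^(1/1) = (3.83/1.291)^(1/1) = 2.97 atm.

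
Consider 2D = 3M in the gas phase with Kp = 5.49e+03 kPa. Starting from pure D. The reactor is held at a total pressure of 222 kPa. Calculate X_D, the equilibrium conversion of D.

Let X = conversion of D (basis 1 mol D); extent of reaction ξ = 0.5X.
Species balance: n_D = 1 − X; n_M = 1.5X.
Summing: n_T = 1 + 0.5X.
y_i = n_i/n_T, p_i = y_i·P. Kp = p_M^3 / (p_D^2).
Substituting and setting equal to 5.49e+03 kPa gives a polynomial in X; the root in (0,1) is X = 0.783.

X = 0.783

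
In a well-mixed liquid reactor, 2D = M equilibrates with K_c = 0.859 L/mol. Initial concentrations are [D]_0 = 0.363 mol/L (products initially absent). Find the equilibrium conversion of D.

X = 0.303

Let X = conversion of D; extent ξ = 0.363X/2 mol/L.
Concentrations: [D] = 0.363 − 0.363X; [M] = 0.181X.
K_c = [M] / ([D]^2).
This equals 0.859 at X = 0.303 (the root in 0 < X < 1).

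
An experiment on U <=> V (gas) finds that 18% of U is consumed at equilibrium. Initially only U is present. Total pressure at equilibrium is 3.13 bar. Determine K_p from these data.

Take 1 mol U as basis and let X be its fractional conversion, so ξ = X.
At extent ξ: n_U = 1 − X; n_V = X.
n_T stays at 1 (no change in mole number).
At X = 0.18: n_U = 0.82, n_V = 0.18, n_T = 1.
p_i = (n_i/n_T)·P. K_p = p_V / (p_U) = 0.22.

K_p = 0.22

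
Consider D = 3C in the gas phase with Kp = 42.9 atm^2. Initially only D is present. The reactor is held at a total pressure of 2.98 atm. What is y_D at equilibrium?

y_D = 0.134

Take 1 mol D as basis and let X be its fractional conversion, so ξ = X.
At extent ξ: n_D = 1 − X; n_C = 3X.
n_T = Σnᵢ = 1 + 2X.
With p_i = (n_i/n_T)P, Kp = p_C^3 / (p_D).
Equating to 42.9 atm^2 and solving on 0 < X < 1: X = 0.682.
Then n_D = 0.318, n_T = 2.36, so y_D = 0.134.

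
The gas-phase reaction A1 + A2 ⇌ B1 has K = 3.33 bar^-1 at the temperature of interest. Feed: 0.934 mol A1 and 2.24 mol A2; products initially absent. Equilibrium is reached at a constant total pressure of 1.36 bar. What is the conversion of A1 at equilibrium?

Let X = conversion of A1 (basis 0.934 mol A1); extent of reaction ξ = 0.934X.
At extent ξ: n_A1 = 0.934 − 0.934X; n_A2 = 2.24 − 0.934X; n_B1 = 0.934X.
Total moles n_T = 3.17 − 0.934X.
y_i = n_i/n_T, p_i = y_i·P. K = p_B1 / (p_A1 p_A2).
Equating to 3.33 bar^-1 and solving on 0 < X < 1: X = 0.739.

X = 0.739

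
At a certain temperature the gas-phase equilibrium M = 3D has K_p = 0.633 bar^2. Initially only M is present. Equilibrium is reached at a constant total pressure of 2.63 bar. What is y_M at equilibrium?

y_M = 0.616

Let X = conversion of M (basis 1 mol M); extent of reaction ξ = X.
Mole table: n_M = 1 − X; n_D = 3X.
n_T = Σnᵢ = 1 + 2X.
y_i = n_i/n_T, p_i = y_i·P. K_p = p_D^3 / (p_M).
Substituting and setting equal to 0.633 bar^2 gives a polynomial in X; the root in (0,1) is X = 0.172.
Then n_M = 0.828, n_T = 1.34, so y_M = 0.616.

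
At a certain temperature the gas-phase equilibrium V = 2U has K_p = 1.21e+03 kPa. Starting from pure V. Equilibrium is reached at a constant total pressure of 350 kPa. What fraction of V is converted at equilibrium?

Take 1 mol V as basis and let X be its fractional conversion, so ξ = X.
Mole table: n_V = 1 − X; n_U = 2X.
n_T = Σnᵢ = 1 + X.
With p_i = (n_i/n_T)P, K_p = p_U^2 / (p_V).
Equating to 1.21e+03 kPa and solving on 0 < X < 1: X = 0.681.

X = 0.681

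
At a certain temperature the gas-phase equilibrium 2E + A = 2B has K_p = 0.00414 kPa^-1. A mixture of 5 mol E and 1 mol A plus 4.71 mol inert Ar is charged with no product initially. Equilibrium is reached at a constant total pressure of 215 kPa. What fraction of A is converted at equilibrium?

Basis: 1 mol A initially; let X = conversion of A. Extent ξ = X.
Moles: n_E = 5 − 2X; n_A = 1 − X; n_B = 2X; n_I = 4.71 (inert).
Total moles n_T = 10.7 − X.
Mole fractions y_i = n_i/n_T; K_p = p_B^2 / (p_E^2 p_A) with p_i = y_i·P.
Equating to 0.00414 kPa^-1 and solving on 0 < X < 1: X = 0.449.

X = 0.449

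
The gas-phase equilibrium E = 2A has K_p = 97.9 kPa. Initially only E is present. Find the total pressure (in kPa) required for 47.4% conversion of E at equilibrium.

Take 1 mol E as basis and let X be its fractional conversion, so ξ = X.
Moles: n_E = 1 − X; n_A = 2X.
n_T = Σnᵢ = 1 + X.
K_p = p_A^2 / (p_E) with p_i = (n_i/n_T)·P.
At X = 0.474: the mole-fraction product g(X) = Π y_i^ν_i = 1.159. Since K_p = g(X)·P^{1}, P = (K_p/g)^(1/1) = (97.9/1.159)^(1/1) = 84.5 kPa.

P = 84.5 kPa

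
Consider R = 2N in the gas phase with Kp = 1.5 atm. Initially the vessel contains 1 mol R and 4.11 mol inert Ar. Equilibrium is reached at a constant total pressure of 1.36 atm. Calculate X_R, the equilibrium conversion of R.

Basis: 1 mol R initially; let X = conversion of R. Extent ξ = X.
At extent ξ: n_R = 1 − X; n_N = 2X; n_I = 4.11 (inert).
Summing: n_T = 5.11 + X.
With p_i = (n_i/n_T)P, Kp = p_N^2 / (p_R).
Setting this equal to 1.5 atm and taking the physical root (0 < X < 1) gives X = 0.697.

X = 0.697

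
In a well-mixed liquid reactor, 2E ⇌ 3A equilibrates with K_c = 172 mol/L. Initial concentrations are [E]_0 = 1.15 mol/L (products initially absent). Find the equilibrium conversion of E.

Let X = conversion of E; extent ξ = 1.15X/2 mol/L.
Concentrations: [E] = 1.15 − 1.15X; [A] = 1.72X.
K_c = [A]^3 / ([E]^2).
Setting equal to 172 and solving for X on (0,1) gives X = 0.877.

X = 0.877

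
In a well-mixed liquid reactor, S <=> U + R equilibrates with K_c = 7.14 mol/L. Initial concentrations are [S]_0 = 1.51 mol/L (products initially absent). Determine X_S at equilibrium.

Let X = conversion of S; extent ξ = 1.51·X mol/L.
Concentrations: [S] = 1.51 − 1.51X; [U] = 1.51X; [R] = 1.51X.
K_c = [U] [R] / ([S]).
This equals 7.14 at X = 0.848 (the root in 0 < X < 1).

X = 0.848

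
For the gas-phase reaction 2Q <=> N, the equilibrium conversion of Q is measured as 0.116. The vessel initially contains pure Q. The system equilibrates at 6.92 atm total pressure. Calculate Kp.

Kp = 0.0101 atm^-1

Let X = conversion of Q (basis 1 mol Q); extent of reaction ξ = 0.5X.
Moles: n_Q = 1 − X; n_N = 0.5X.
n_T = Σnᵢ = 1 − 0.5X.
At X = 0.116: n_Q = 0.884, n_N = 0.058, n_T = 0.942.
p_i = (n_i/n_T)·P. Kp = p_N / (p_Q^2) = 0.0101 atm^-1.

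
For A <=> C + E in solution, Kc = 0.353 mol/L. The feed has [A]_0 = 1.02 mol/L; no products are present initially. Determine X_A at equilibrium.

Let X = conversion of A; extent ξ = 1.02·X mol/L.
Concentrations: [A] = 1.02 − 1.02X; [C] = 1.02X; [E] = 1.02X.
Kc = [C] [E] / ([A]).
This equals 0.353 at X = 0.440 (the root in 0 < X < 1).

X = 0.440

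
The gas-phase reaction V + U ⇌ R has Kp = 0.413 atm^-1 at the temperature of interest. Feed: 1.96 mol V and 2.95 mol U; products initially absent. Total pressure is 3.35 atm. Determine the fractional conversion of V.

X = 0.419

Let X = conversion of V (basis 1.96 mol V); extent of reaction ξ = 1.96X.
At extent ξ: n_V = 1.96 − 1.96X; n_U = 2.95 − 1.96X; n_R = 1.96X.
Summing: n_T = 4.91 − 1.96X.
y_i = n_i/n_T, p_i = y_i·P. Kp = p_R / (p_V p_U).
Substituting and setting equal to 0.413 atm^-1 gives a polynomial in X; the root in (0,1) is X = 0.419.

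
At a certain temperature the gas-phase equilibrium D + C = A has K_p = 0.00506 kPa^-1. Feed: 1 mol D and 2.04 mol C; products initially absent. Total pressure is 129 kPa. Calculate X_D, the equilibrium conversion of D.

X = 0.293

Let X = conversion of D (basis 1 mol D); extent of reaction ξ = X.
Mole table: n_D = 1 − X; n_C = 2.04 − X; n_A = X.
Summing: n_T = 3.04 − X.
Mole fractions y_i = n_i/n_T; K_p = p_A / (p_D p_C) with p_i = y_i·P.
This yields a degree-2 equation in X; solving on (0,1), X = 0.293.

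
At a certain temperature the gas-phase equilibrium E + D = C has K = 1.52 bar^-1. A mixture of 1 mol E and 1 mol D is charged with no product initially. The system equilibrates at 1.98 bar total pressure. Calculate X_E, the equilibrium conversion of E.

X = 0.501

Take 1 mol E as basis and let X be its fractional conversion, so ξ = X.
At extent ξ: n_E = 1 − X; n_D = 1 − X; n_C = X.
Total moles n_T = 2 − X.
With p_i = (n_i/n_T)P, K = p_C / (p_E p_D).
Equating to 1.52 bar^-1 and solving on 0 < X < 1: X = 0.501.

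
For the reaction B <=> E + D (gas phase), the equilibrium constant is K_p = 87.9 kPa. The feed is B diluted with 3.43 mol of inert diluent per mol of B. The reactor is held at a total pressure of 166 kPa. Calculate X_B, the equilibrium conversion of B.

X = 0.780

Take 1 mol B as basis and let X be its fractional conversion, so ξ = X.
Mole table: n_B = 1 − X; n_E = X; n_D = X; n_I = 3.43 (inert).
n_T = Σnᵢ = 4.43 + X.
With p_i = (n_i/n_T)P, K_p = p_E p_D / (p_B).
Equating to 87.9 kPa and solving on 0 < X < 1: X = 0.780.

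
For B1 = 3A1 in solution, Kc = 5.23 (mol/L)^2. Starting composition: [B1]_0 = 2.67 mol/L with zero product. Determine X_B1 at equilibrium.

Let X = conversion of B1; extent ξ = 2.67·X mol/L.
Concentrations: [B1] = 2.67 − 2.67X; [A1] = 8.01X.
Kc = [A1]^3 / ([B1]).
Equating to 5.23 (mol/L)^2: the physical root is X = 0.271.

X = 0.271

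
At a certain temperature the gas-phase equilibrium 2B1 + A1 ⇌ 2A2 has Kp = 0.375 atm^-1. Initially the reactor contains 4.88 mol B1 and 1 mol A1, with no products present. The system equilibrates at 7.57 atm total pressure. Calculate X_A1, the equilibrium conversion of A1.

X = 0.702

Let X = conversion of A1 (basis 1 mol A1); extent of reaction ξ = X.
Species balance: n_B1 = 4.88 − 2X; n_A1 = 1 − X; n_A2 = 2X.
Summing: n_T = 5.88 − X.
With p_i = (n_i/n_T)P, Kp = p_A2^2 / (p_B1^2 p_A1).
Equating to 0.375 atm^-1 and solving on 0 < X < 1: X = 0.702.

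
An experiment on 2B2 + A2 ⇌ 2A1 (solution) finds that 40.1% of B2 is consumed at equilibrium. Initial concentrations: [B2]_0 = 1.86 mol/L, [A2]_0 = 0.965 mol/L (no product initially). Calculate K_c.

Let X = conversion of B2.
Concentrations: [B2] = 1.86 − 1.86X; [A2] = 0.965 − 0.93X; [A1] = 1.86X.
At X = 0.401: [B2] = 1.11, [A2] = 0.592, [A1] = 0.746.
K_c = [A1]^2 / ([B2]^2 [A2]) = 0.757 L/mol.

K_c = 0.757 L/mol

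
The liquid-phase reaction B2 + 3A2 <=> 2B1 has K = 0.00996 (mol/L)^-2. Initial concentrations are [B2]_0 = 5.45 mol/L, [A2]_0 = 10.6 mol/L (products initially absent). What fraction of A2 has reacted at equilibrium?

X = 0.424

Let X = conversion of A2; extent ξ = 10.6X/3 mol/L.
Concentrations: [B2] = 5.45 − 3.53X; [A2] = 10.6 − 10.6X; [B1] = 7.07X.
K = [B1]^2 / ([B2] [A2]^3).
Equating to 0.00996 (mol/L)^-2: the physical root is X = 0.424.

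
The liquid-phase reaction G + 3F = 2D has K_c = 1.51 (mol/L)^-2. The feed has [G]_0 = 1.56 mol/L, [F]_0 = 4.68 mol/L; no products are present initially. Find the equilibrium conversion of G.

Let X = conversion of G; extent ξ = 1.56·X mol/L.
Concentrations: [G] = 1.56 − 1.56X; [F] = 4.68 − 4.68X; [D] = 3.12X.
K_c = [D]^2 / ([G] [F]^3).
Setting equal to 1.51 and solving for X on (0,1) gives X = 0.641.

X = 0.641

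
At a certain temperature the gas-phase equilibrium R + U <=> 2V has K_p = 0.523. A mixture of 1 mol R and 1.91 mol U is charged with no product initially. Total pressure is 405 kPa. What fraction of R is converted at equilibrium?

X = 0.360

Basis: 1 mol R initially; let X = conversion of R. Extent ξ = X.
Species balance: n_R = 1 − X; n_U = 1.91 − X; n_V = 2X.
Since Δν = 0, n_T = 2.91 throughout.
Mole fractions y_i = n_i/n_T; K_p = p_V^2 / (p_R p_U) with p_i = y_i·P.
Substituting and setting equal to 0.523 gives a polynomial in X; the root in (0,1) is X = 0.360.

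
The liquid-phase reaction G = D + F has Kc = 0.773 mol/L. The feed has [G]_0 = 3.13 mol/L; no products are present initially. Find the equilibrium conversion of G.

X = 0.389

Let X = conversion of G; extent ξ = 3.13·X mol/L.
Concentrations: [G] = 3.13 − 3.13X; [D] = 3.13X; [F] = 3.13X.
Kc = [D] [F] / ([G]).
Solving Kc = 0.773 for X ∈ (0,1): X = 0.389.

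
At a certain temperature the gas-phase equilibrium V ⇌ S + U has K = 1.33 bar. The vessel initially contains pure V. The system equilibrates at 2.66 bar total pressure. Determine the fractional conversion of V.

X = 0.577

Basis: 1 mol V initially; let X = conversion of V. Extent ξ = X.
Mole table: n_V = 1 − X; n_S = X; n_U = X.
Summing: n_T = 1 + X.
Mole fractions y_i = n_i/n_T; K = p_S p_U / (p_V) with p_i = y_i·P.
Substituting and setting equal to 1.33 bar gives a polynomial in X; the root in (0,1) is X = 0.577.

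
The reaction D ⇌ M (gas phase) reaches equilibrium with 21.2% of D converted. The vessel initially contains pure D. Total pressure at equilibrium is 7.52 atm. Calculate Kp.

Kp = 0.269

Let X = conversion of D (basis 1 mol D); extent of reaction ξ = X.
Species balance: n_D = 1 − X; n_M = X.
Since Δν = 0, n_T = 1 throughout.
At X = 0.212: n_D = 0.788, n_M = 0.212, n_T = 1.
p_i = (n_i/n_T)·P. Kp = p_M / (p_D) = 0.269.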